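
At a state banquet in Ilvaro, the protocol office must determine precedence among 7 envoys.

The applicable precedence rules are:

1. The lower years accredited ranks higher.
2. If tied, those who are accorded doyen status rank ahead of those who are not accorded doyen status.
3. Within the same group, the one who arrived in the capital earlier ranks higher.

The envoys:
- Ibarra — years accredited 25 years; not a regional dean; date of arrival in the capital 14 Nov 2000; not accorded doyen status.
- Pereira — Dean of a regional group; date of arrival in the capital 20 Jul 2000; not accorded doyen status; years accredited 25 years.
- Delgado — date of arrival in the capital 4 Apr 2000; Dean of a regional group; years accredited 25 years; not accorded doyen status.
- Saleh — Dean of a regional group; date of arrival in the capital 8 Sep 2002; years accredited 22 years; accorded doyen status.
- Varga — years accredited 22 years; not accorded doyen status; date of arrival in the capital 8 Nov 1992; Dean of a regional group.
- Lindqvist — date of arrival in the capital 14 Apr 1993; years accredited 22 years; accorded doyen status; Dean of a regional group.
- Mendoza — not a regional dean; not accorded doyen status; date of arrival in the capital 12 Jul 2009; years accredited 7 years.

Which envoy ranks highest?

By years accredited (lower first): Mendoza (7 years); then Lindqvist, Saleh and Varga (each 22 years); then Delgado, Pereira and Ibarra (each 25 years).
Among Lindqvist, Saleh and Varga, accorded doyen status before not accorded doyen status: Lindqvist and Saleh (accorded doyen status) before Varga (not accorded doyen status).
Among Lindqvist and Saleh, by date of arrival in the capital (earlier first): Lindqvist (14 Apr 1993) before Saleh (8 Sep 2002).
Delgado, Pereira and Ibarra are each not accorded doyen status, so the next rule applies.
Among Delgado, Pereira and Ibarra, by date of arrival in the capital (earlier first): Delgado (4 Apr 2000) before Pereira (20 Jul 2000) before Ibarra (14 Nov 2000).
Order: Mendoza, Lindqvist, Saleh, Varga, Delgado, Pereira, Ibarra.

Mendoza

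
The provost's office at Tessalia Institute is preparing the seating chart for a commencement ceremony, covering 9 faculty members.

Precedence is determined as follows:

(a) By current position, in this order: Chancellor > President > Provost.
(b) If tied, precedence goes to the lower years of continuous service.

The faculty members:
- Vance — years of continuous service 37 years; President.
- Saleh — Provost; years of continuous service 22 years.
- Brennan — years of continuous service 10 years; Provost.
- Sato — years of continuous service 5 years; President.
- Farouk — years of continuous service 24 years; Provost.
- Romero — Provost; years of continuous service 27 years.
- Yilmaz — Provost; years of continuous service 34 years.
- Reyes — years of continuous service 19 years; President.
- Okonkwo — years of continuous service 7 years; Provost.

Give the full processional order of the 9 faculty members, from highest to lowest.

By current position: Sato, Reyes and Vance (President); then Okonkwo, Brennan, Saleh, Farouk, Romero and Yilmaz (Provost).
Among Sato, Reyes and Vance, by years of continuous service (lower first): Sato (5 years) before Reyes (19 years) before Vance (37 years).
Among Okonkwo, Brennan, Saleh, Farouk, Romero and Yilmaz, by years of continuous service (lower first): Okonkwo (7 years) before Brennan (10 years) before Saleh (22 years) before Farouk (24 years) before Romero (27 years) before Yilmaz (34 years).
Full order: Sato, Reyes, Vance, Okonkwo, Brennan, Saleh, Farouk, Romero, Yilmaz.

Sato, Reyes, Vance, Okonkwo, Brennan, Saleh, Farouk, Romero, Yilmaz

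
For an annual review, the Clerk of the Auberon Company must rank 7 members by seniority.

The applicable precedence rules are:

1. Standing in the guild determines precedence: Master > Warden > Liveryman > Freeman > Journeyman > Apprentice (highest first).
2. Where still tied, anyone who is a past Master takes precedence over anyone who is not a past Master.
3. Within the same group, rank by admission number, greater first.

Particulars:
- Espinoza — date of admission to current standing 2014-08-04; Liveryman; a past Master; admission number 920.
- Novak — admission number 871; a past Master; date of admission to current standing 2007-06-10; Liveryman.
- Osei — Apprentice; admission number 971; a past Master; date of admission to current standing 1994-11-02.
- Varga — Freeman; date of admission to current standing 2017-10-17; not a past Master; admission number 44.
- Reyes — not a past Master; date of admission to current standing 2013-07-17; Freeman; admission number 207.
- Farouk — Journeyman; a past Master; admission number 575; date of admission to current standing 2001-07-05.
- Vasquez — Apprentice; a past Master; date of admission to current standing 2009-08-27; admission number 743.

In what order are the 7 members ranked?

Espinoza, Novak, Reyes, Varga, Farouk, Osei, Vasquez

By standing in the guild: Espinoza and Novak (Liveryman); then Reyes and Varga (Freeman); then Farouk (Journeyman); then Osei and Vasquez (Apprentice).
Espinoza and Novak are each a past Master, so the next rule applies.
Among Espinoza and Novak, by admission number (higher first): Espinoza (920) before Novak (871).
Reyes and Varga are each not a past Master, so the next rule applies.
Among Reyes and Varga, by admission number (higher first): Reyes (207) before Varga (44).
Osei and Vasquez are each a past Master, so the next rule applies.
Among Osei and Vasquez, by admission number (higher first): Osei (971) before Vasquez (743).
Full order: Espinoza, Novak, Reyes, Varga, Farouk, Osei, Vasquez.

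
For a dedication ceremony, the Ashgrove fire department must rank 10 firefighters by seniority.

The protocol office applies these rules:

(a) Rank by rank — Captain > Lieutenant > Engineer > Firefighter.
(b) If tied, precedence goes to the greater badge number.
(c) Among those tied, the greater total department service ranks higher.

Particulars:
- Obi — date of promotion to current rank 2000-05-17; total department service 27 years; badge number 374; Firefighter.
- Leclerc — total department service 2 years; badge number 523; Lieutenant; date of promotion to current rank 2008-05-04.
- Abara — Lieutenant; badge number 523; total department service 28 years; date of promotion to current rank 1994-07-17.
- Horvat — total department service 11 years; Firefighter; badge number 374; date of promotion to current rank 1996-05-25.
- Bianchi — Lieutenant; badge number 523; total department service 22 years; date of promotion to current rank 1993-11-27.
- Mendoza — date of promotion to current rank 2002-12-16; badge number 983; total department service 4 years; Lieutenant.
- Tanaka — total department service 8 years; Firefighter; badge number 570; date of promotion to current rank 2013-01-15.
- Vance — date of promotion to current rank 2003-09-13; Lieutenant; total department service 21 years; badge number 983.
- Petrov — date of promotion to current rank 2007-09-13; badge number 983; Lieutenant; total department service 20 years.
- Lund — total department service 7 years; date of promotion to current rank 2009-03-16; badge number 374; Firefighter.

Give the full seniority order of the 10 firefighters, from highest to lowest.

By rank: Vance, Petrov, Mendoza, Abara, Bianchi and Leclerc (Lieutenant); then Tanaka, Obi, Horvat and Lund (Firefighter).
Among Vance, Petrov, Mendoza, Abara, Bianchi and Leclerc, by badge number (higher first): Vance, Petrov and Mendoza (983) before Abara, Bianchi and Leclerc (523).
Among Vance, Petrov and Mendoza, by total department service (higher first): Vance (21 years) before Petrov (20 years) before Mendoza (4 years).
Among Abara, Bianchi and Leclerc, by total department service (higher first): Abara (28 years) before Bianchi (22 years) before Leclerc (2 years).
Among Tanaka, Obi, Horvat and Lund, by badge number (higher first): Tanaka (570) before Obi, Horvat and Lund (374).
Among Obi, Horvat and Lund, by total department service (higher first): Obi (27 years) before Horvat (11 years) before Lund (7 years).
Full order: Vance, Petrov, Mendoza, Abara, Bianchi, Leclerc, Tanaka, Obi, Horvat, Lund.

Vance, Petrov, Mendoza, Abara, Bianchi, Leclerc, Tanaka, Obi, Horvat, Lund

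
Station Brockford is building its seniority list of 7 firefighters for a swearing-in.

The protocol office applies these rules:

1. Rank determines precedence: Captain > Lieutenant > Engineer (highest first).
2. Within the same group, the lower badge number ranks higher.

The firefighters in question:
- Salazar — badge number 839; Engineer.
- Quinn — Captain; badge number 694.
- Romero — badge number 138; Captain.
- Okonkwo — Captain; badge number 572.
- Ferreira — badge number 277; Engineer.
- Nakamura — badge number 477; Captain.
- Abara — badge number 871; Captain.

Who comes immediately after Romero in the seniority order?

By rank: Romero, Nakamura, Okonkwo, Quinn and Abara (Captain); then Ferreira and Salazar (Engineer).
Among Romero, Nakamura, Okonkwo, Quinn and Abara, by badge number (lower first): Romero (138) before Nakamura (477) before Okonkwo (572) before Quinn (694) before Abara (871).
Among Ferreira and Salazar, by badge number (lower first): Ferreira (277) before Salazar (839).
Order: Romero, Nakamura, Okonkwo, Quinn, Abara, Ferreira, Salazar.

Nakamura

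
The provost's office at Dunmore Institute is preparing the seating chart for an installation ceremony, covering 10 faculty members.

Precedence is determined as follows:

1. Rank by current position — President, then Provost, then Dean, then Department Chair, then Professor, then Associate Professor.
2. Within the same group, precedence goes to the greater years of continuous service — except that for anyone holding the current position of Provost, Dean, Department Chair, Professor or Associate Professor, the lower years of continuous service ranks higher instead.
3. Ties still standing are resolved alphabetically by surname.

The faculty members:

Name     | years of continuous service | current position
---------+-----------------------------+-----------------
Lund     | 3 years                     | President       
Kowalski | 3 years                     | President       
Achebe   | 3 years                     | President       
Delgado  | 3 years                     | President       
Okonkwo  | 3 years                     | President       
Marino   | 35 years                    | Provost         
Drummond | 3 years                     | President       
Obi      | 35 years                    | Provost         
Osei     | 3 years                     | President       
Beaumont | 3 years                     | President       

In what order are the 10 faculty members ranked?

Achebe, Beaumont, Delgado, Drummond, Kowalski, Lund, Okonkwo, Osei, Marino, Obi

By current position: Achebe, Beaumont, Delgado, Drummond, Kowalski, Lund, Okonkwo and Osei (President); then Marino and Obi (Provost).
Achebe, Beaumont, Delgado, Drummond, Kowalski, Lund, Okonkwo and Osei all have years of continuous service 3 years, so the next rule applies.
Among Achebe, Beaumont, Delgado, Drummond, Kowalski, Lund, Okonkwo and Osei, alphabetically by surname: Achebe before Beaumont before Delgado before Drummond before Kowalski before Lund before Okonkwo before Osei.
Marino and Obi both have years of continuous service 35 years, so the next rule applies.
Among Marino and Obi, alphabetically by surname: Marino before Obi.
Full order: Achebe, Beaumont, Delgado, Drummond, Kowalski, Lund, Okonkwo, Osei, Marino, Obi.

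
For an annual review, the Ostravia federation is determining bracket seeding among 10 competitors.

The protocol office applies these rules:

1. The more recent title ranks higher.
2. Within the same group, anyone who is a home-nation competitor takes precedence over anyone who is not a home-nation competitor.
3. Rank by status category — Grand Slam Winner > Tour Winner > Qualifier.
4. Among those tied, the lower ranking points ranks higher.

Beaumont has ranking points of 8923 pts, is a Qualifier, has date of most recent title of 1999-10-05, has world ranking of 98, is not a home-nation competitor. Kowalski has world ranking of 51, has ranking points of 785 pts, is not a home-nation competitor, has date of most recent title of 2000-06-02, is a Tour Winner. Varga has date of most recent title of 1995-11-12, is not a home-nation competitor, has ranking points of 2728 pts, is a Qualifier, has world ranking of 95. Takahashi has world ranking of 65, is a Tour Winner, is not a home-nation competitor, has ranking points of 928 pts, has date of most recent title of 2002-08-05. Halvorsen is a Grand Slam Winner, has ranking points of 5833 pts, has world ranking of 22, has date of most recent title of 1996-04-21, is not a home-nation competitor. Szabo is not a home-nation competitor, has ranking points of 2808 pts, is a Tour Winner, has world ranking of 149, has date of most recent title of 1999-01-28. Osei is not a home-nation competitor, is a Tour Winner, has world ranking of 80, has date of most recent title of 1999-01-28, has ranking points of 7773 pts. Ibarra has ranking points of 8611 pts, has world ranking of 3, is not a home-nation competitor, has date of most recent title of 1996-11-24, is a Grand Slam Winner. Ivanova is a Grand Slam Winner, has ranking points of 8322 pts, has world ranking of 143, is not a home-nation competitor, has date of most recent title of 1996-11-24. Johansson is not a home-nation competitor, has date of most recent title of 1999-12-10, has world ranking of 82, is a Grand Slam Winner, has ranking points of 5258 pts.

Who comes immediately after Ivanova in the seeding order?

By date of most recent title (later first): Takahashi (2002-08-05); then Kowalski (2000-06-02); then Johansson (1999-12-10); then Beaumont (1999-10-05); then Szabo and Osei (both 1999-01-28); then Ivanova and Ibarra (both 1996-11-24); then Halvorsen (1996-04-21); then Varga (1995-11-12).
Szabo and Osei are each not a home-nation competitor, so the next rule applies.
Szabo and Osei are each Tour Winner, so the next rule applies.
Among Szabo and Osei, by ranking points (lower first): Szabo (2808 pts) before Osei (7773 pts).
Ivanova and Ibarra are each not a home-nation competitor, so the next rule applies.
Ivanova and Ibarra are each Grand Slam Winner, so the next rule applies.
Among Ivanova and Ibarra, by ranking points (lower first): Ivanova (8322 pts) before Ibarra (8611 pts).
Order: Takahashi, Kowalski, Johansson, Beaumont, Szabo, Osei, Ivanova, Ibarra, Halvorsen, Varga.

Ibarra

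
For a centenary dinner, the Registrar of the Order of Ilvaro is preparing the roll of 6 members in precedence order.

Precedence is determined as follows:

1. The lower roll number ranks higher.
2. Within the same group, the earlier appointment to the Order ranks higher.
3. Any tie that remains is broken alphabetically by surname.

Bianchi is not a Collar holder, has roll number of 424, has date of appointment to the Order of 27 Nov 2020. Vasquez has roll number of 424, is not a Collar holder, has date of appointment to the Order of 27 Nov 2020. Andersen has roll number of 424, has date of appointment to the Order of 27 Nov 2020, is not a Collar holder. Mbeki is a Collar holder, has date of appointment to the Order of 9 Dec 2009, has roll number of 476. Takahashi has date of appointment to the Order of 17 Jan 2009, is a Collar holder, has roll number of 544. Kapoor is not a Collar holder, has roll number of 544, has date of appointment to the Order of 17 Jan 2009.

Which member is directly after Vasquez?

Mbeki

By roll number (lower first): Andersen, Bianchi and Vasquez (each 424); then Mbeki (476); then Kapoor and Takahashi (both 544).
Andersen, Bianchi and Vasquez all have date of appointment to the Order 27 Nov 2020, so the next rule applies.
Among Andersen, Bianchi and Vasquez, alphabetically by surname: Andersen before Bianchi before Vasquez.
Kapoor and Takahashi both have date of appointment to the Order 17 Jan 2009, so the next rule applies.
Among Kapoor and Takahashi, alphabetically by surname: Kapoor before Takahashi.
Order: Andersen, Bianchi, Vasquez, Mbeki, Kapoor, Takahashi.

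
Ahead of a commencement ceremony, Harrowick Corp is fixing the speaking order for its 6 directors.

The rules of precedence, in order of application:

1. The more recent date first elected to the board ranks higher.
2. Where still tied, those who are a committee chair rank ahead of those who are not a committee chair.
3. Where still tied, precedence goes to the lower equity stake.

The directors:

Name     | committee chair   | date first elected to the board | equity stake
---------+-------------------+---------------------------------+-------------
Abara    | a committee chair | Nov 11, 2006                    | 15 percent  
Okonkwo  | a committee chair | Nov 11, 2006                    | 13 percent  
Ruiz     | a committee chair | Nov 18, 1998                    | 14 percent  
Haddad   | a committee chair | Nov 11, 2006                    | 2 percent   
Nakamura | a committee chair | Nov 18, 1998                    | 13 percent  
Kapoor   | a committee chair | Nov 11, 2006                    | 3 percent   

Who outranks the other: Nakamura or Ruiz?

Nakamura

By date first elected to the board (later first): Haddad, Kapoor, Okonkwo and Abara (each Nov 11, 2006); then Nakamura and Ruiz (both Nov 18, 1998).
Haddad, Kapoor, Okonkwo and Abara are each a committee chair, so the next rule applies.
Among Haddad, Kapoor, Okonkwo and Abara, by equity stake (lower first): Haddad (2 percent) before Kapoor (3 percent) before Okonkwo (13 percent) before Abara (15 percent).
Nakamura and Ruiz are each a committee chair, so the next rule applies.
Among Nakamura and Ruiz, by equity stake (lower first): Nakamura (13 percent) before Ruiz (14 percent).
So Nakamura takes precedence.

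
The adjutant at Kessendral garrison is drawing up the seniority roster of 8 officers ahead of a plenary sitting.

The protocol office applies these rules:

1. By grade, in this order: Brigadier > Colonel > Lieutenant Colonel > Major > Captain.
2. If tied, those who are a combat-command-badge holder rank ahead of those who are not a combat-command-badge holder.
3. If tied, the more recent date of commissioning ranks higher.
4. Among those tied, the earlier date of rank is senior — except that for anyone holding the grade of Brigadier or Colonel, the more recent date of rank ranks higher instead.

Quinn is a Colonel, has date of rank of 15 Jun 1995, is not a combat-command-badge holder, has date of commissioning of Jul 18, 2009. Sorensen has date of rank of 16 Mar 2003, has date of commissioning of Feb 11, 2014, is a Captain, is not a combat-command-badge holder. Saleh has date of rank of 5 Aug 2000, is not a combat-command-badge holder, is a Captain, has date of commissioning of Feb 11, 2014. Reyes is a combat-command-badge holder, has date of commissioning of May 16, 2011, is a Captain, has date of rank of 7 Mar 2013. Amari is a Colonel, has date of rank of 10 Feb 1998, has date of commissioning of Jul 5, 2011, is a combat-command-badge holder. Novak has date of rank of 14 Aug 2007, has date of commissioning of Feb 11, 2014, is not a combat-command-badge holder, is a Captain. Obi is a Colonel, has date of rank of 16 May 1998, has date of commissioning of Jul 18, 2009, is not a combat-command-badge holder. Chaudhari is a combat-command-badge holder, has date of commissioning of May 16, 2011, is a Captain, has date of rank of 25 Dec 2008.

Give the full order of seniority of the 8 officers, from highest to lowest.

By grade: Amari, Obi and Quinn (Colonel); then Chaudhari, Reyes, Saleh, Sorensen and Novak (Captain).
Among Amari, Obi and Quinn, a combat-command-badge holder before not a combat-command-badge holder: Amari (a combat-command-badge holder) before Obi and Quinn (not a combat-command-badge holder).
Obi and Quinn both have date of commissioning Jul 18, 2009, so the next rule applies.
Among Obi and Quinn, by date of rank (later first) (reversed rule for this group): Obi (16 May 1998) before Quinn (15 Jun 1995).
Among Chaudhari, Reyes, Saleh, Sorensen and Novak, a combat-command-badge holder before not a combat-command-badge holder: Chaudhari and Reyes (a combat-command-badge holder) before Saleh, Sorensen and Novak (not a combat-command-badge holder).
Chaudhari and Reyes both have date of commissioning May 16, 2011, so the next rule applies.
Among Chaudhari and Reyes, by date of rank (earlier first): Chaudhari (25 Dec 2008) before Reyes (7 Mar 2013).
Saleh, Sorensen and Novak all have date of commissioning Feb 11, 2014, so the next rule applies.
Among Saleh, Sorensen and Novak, by date of rank (earlier first): Saleh (5 Aug 2000) before Sorensen (16 Mar 2003) before Novak (14 Aug 2007).
Full order: Amari, Obi, Quinn, Chaudhari, Reyes, Saleh, Sorensen, Novak.

Amari, Obi, Quinn, Chaudhari, Reyes, Saleh, Sorensen, Novak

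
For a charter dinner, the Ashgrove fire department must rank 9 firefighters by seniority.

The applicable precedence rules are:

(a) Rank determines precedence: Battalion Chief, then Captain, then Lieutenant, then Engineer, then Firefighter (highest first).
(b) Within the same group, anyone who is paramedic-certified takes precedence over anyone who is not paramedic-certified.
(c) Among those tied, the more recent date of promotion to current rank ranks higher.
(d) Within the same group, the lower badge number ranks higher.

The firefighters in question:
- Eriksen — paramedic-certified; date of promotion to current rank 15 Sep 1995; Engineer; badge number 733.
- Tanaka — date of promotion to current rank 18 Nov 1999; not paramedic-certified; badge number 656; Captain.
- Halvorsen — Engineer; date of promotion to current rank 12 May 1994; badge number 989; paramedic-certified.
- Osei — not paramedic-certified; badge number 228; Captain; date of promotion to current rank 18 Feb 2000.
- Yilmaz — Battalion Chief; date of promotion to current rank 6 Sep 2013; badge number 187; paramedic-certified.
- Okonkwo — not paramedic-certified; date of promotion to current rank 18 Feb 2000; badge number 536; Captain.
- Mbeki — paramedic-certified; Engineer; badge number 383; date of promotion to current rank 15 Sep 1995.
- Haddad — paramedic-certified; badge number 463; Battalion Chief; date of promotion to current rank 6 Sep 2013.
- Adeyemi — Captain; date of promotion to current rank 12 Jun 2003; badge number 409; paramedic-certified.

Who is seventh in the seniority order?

By rank: Yilmaz and Haddad (Battalion Chief); then Adeyemi, Osei, Okonkwo and Tanaka (Captain); then Mbeki, Eriksen and Halvorsen (Engineer).
Yilmaz and Haddad are each paramedic-certified, so the next rule applies.
Yilmaz and Haddad both have date of promotion to current rank 6 Sep 2013, so the next rule applies.
Among Yilmaz and Haddad, by badge number (lower first): Yilmaz (187) before Haddad (463).
Among Adeyemi, Osei, Okonkwo and Tanaka, paramedic-certified before not paramedic-certified: Adeyemi (paramedic-certified) before Osei, Okonkwo and Tanaka (not paramedic-certified).
Among Osei, Okonkwo and Tanaka, by date of promotion to current rank (later first): Osei and Okonkwo (18 Feb 2000) before Tanaka (18 Nov 1999).
Among Osei and Okonkwo, by badge number (lower first): Osei (228) before Okonkwo (536).
Mbeki, Eriksen and Halvorsen are each paramedic-certified, so the next rule applies.
Among Mbeki, Eriksen and Halvorsen, by date of promotion to current rank (later first): Mbeki and Eriksen (15 Sep 1995) before Halvorsen (12 May 1994).
Among Mbeki and Eriksen, by badge number (lower first): Mbeki (383) before Eriksen (733).
Order: Yilmaz, Haddad, Adeyemi, Osei, Okonkwo, Tanaka, Mbeki, Eriksen, Halvorsen.

Mbeki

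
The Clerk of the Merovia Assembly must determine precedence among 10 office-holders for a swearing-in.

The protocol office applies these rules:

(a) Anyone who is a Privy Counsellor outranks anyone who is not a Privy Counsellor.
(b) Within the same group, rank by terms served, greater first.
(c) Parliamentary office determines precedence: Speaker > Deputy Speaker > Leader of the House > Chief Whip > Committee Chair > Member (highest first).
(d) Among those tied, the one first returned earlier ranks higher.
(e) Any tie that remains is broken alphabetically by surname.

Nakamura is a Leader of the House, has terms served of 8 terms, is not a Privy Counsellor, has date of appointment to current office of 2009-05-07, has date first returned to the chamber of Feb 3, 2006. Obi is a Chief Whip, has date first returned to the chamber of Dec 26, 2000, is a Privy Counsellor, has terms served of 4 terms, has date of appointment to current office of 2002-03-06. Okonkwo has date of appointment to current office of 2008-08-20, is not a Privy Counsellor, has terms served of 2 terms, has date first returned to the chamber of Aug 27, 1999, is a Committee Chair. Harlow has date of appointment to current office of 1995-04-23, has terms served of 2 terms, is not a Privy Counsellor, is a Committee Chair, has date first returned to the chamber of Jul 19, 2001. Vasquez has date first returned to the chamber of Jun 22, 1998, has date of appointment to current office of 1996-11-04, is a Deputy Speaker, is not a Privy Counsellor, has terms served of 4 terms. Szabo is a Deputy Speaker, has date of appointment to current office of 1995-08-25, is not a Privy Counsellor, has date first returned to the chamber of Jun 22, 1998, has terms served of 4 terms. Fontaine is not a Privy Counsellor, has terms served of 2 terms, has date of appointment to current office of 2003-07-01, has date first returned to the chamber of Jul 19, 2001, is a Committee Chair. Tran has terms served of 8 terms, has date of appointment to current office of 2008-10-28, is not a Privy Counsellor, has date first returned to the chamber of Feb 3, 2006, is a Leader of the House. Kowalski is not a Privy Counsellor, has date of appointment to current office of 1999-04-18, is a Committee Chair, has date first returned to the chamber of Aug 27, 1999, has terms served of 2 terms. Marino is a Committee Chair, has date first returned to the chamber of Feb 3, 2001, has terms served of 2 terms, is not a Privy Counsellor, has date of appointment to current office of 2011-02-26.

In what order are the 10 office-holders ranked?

By the first rule: Obi (a Privy Counsellor); then Nakamura, Tran, Szabo, Vasquez, Kowalski, Okonkwo, Marino, Fontaine and Harlow (each not a Privy Counsellor).
Among Nakamura, Tran, Szabo, Vasquez, Kowalski, Okonkwo, Marino, Fontaine and Harlow, by terms served (higher first): Nakamura and Tran (8 terms) before Szabo and Vasquez (4 terms) before Kowalski, Okonkwo, Marino, Fontaine and Harlow (2 terms).
Nakamura and Tran are each Leader of the House, so the next rule applies.
Nakamura and Tran both have date first returned to the chamber Feb 3, 2006, so the next rule applies.
Among Nakamura and Tran, alphabetically by surname: Nakamura before Tran.
Szabo and Vasquez are each Deputy Speaker, so the next rule applies.
Szabo and Vasquez both have date first returned to the chamber Jun 22, 1998, so the next rule applies.
Among Szabo and Vasquez, alphabetically by surname: Szabo before Vasquez.
Kowalski, Okonkwo, Marino, Fontaine and Harlow are each Committee Chair, so the next rule applies.
Among Kowalski, Okonkwo, Marino, Fontaine and Harlow, by date first returned to the chamber (earlier first): Kowalski and Okonkwo (Aug 27, 1999) before Marino (Feb 3, 2001) before Fontaine and Harlow (Jul 19, 2001).
Among Kowalski and Okonkwo, alphabetically by surname: Kowalski before Okonkwo.
Among Fontaine and Harlow, alphabetically by surname: Fontaine before Harlow.
Full order: Obi, Nakamura, Tran, Szabo, Vasquez, Kowalski, Okonkwo, Marino, Fontaine, Harlow.

Obi, Nakamura, Tran, Szabo, Vasquez, Kowalski, Okonkwo, Marino, Fontaine, Harlow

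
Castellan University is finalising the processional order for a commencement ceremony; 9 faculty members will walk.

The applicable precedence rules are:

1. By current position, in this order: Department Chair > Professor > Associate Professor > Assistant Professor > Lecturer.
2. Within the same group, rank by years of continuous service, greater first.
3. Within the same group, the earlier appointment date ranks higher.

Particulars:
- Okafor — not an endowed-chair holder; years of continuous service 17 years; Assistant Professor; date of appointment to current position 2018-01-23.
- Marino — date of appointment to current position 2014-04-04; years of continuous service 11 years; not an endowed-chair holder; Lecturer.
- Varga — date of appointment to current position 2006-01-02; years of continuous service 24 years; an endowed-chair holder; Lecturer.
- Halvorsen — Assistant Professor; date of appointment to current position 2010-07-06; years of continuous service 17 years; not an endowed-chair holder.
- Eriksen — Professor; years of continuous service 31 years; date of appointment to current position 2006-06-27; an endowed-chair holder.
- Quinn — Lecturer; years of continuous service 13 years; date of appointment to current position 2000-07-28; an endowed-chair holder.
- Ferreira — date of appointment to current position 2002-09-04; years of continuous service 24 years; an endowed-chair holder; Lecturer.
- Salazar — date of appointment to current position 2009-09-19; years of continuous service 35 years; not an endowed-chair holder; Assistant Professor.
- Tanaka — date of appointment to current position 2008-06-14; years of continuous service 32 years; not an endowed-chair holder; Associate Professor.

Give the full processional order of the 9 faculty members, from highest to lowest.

Eriksen, Tanaka, Salazar, Halvorsen, Okafor, Ferreira, Varga, Quinn, Marino

By current position: Eriksen (Professor); then Tanaka (Associate Professor); then Salazar, Halvorsen and Okafor (Assistant Professor); then Ferreira, Varga, Quinn and Marino (Lecturer).
Among Salazar, Halvorsen and Okafor, by years of continuous service (higher first): Salazar (35 years) before Halvorsen and Okafor (17 years).
Among Halvorsen and Okafor, by date of appointment to current position (earlier first): Halvorsen (2010-07-06) before Okafor (2018-01-23).
Among Ferreira, Varga, Quinn and Marino, by years of continuous service (higher first): Ferreira and Varga (24 years) before Quinn (13 years) before Marino (11 years).
Among Ferreira and Varga, by date of appointment to current position (earlier first): Ferreira (2002-09-04) before Varga (2006-01-02).
Full order: Eriksen, Tanaka, Salazar, Halvorsen, Okafor, Ferreira, Varga, Quinn, Marino.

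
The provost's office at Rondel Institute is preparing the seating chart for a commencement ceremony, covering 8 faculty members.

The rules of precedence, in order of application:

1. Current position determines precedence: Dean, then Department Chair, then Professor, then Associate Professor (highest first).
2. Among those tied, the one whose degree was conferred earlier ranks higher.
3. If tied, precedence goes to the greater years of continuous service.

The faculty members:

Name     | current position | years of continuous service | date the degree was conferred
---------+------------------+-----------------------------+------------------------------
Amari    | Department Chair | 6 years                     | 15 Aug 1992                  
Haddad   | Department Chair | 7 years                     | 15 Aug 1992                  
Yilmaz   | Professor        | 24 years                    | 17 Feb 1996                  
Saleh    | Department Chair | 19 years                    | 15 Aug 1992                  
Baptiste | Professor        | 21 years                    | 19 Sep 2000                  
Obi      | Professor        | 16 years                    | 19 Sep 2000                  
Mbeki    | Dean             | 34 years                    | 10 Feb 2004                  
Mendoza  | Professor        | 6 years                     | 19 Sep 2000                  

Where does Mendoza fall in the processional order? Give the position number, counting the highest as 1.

By current position: Mbeki (Dean); then Saleh, Haddad and Amari (Department Chair); then Yilmaz, Baptiste, Obi and Mendoza (Professor).
Saleh, Haddad and Amari all have date the degree was conferred 15 Aug 1992, so the next rule applies.
Among Saleh, Haddad and Amari, by years of continuous service (higher first): Saleh (19 years) before Haddad (7 years) before Amari (6 years).
Among Yilmaz, Baptiste, Obi and Mendoza, by date the degree was conferred (earlier first): Yilmaz (17 Feb 1996) before Baptiste, Obi and Mendoza (19 Sep 2000).
Among Baptiste, Obi and Mendoza, by years of continuous service (higher first): Baptiste (21 years) before Obi (16 years) before Mendoza (6 years).
Order: Mbeki, Saleh, Haddad, Amari, Yilmaz, Baptiste, Obi, Mendoza. So position 8.

8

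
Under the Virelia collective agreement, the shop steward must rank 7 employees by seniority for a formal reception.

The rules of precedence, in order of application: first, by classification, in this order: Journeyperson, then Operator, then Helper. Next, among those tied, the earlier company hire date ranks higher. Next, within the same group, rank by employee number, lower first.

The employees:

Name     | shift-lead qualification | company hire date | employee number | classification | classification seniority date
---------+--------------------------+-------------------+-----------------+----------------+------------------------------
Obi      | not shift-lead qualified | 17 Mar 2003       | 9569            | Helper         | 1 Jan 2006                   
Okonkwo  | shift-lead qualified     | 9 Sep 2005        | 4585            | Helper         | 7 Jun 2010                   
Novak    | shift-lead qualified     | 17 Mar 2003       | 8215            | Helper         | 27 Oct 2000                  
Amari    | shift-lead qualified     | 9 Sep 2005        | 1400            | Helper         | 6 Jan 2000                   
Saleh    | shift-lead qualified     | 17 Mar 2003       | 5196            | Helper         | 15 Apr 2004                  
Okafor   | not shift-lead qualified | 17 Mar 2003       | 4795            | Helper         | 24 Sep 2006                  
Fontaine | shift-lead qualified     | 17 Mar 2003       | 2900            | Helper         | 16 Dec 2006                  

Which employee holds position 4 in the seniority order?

By classification: Fontaine, Okafor, Saleh, Novak, Obi, Amari and Okonkwo (Helper).
Among Fontaine, Okafor, Saleh, Novak, Obi, Amari and Okonkwo, by company hire date (earlier first): Fontaine, Okafor, Saleh, Novak and Obi (17 Mar 2003) before Amari and Okonkwo (9 Sep 2005).
Among Fontaine, Okafor, Saleh, Novak and Obi, by employee number (lower first): Fontaine (2900) before Okafor (4795) before Saleh (5196) before Novak (8215) before Obi (9569).
Among Amari and Okonkwo, by employee number (lower first): Amari (1400) before Okonkwo (4585).
Order: Fontaine, Okafor, Saleh, Novak, Obi, Amari, Okonkwo.

Novak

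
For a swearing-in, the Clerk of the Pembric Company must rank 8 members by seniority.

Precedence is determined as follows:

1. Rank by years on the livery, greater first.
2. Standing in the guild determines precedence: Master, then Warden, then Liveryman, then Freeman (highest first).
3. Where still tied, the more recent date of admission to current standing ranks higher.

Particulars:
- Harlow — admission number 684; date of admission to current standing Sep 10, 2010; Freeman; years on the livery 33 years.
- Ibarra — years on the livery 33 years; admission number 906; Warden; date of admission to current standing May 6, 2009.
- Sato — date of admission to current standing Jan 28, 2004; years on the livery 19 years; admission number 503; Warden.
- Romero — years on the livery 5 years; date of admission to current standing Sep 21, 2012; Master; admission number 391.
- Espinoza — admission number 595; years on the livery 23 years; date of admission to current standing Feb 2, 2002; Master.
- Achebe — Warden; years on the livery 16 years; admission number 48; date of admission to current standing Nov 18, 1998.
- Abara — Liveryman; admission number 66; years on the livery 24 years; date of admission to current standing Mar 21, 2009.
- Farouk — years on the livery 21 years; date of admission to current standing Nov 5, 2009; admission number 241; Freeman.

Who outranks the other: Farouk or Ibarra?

By years on the livery (higher first): Ibarra and Harlow (both 33 years); then Abara (24 years); then Espinoza (23 years); then Farouk (21 years); then Sato (19 years); then Achebe (16 years); then Romero (5 years).
Among Ibarra and Harlow, by standing in the guild: Ibarra (Warden) before Harlow (Freeman).
So Ibarra takes precedence.

Ibarra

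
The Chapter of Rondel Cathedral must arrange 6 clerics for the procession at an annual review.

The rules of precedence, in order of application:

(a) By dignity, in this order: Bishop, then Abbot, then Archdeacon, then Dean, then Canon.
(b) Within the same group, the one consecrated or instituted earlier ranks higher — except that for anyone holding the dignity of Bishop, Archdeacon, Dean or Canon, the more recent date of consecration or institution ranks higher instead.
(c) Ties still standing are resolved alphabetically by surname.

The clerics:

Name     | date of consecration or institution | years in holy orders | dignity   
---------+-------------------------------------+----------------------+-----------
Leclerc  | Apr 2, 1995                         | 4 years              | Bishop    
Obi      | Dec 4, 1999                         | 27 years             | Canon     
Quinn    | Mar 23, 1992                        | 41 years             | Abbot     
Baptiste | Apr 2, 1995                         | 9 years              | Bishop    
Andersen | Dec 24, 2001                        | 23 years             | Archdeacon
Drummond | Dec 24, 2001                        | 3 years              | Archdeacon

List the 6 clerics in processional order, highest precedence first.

By dignity: Baptiste and Leclerc (Bishop); then Quinn (Abbot); then Andersen and Drummond (Archdeacon); then Obi (Canon).
Baptiste and Leclerc both have date of consecration or institution Apr 2, 1995, so the next rule applies.
Among Baptiste and Leclerc, alphabetically by surname: Baptiste before Leclerc.
Andersen and Drummond both have date of consecration or institution Dec 24, 2001, so the next rule applies.
Among Andersen and Drummond, alphabetically by surname: Andersen before Drummond.
Full order: Baptiste, Leclerc, Quinn, Andersen, Drummond, Obi.

Baptiste, Leclerc, Quinn, Andersen, Drummond, Obi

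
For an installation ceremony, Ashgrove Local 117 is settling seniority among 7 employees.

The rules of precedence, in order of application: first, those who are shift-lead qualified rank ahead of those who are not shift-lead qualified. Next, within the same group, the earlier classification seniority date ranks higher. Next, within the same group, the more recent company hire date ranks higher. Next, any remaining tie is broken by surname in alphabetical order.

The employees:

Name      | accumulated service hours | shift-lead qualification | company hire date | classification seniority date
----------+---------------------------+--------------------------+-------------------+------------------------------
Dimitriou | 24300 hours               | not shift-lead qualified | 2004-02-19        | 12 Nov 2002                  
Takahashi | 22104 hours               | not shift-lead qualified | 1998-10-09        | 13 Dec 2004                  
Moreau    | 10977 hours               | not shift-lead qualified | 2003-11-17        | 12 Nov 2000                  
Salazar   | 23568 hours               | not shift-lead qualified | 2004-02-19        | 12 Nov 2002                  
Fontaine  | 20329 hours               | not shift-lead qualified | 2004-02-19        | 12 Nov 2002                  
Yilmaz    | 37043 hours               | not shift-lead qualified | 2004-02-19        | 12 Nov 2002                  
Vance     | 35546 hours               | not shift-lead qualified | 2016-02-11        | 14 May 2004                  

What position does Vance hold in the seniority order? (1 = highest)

6

By the first rule: Moreau, Dimitriou, Fontaine, Salazar, Yilmaz, Vance and Takahashi (each not shift-lead qualified).
Among Moreau, Dimitriou, Fontaine, Salazar, Yilmaz, Vance and Takahashi, by classification seniority date (earlier first): Moreau (12 Nov 2000) before Dimitriou, Fontaine, Salazar and Yilmaz (12 Nov 2002) before Vance (14 May 2004) before Takahashi (13 Dec 2004).
Dimitriou, Fontaine, Salazar and Yilmaz all have company hire date 2004-02-19, so the next rule applies.
Among Dimitriou, Fontaine, Salazar and Yilmaz, alphabetically by surname: Dimitriou before Fontaine before Salazar before Yilmaz.
Order: Moreau, Dimitriou, Fontaine, Salazar, Yilmaz, Vance, Takahashi. So position 6.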